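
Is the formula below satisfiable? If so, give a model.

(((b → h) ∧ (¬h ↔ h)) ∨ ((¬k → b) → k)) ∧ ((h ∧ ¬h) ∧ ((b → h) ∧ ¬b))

Unsatisfiable

Case h = True: the conjunct ¬h is False.
Case h = False: the conjunct h is False.
Both cases fail — unsatisfiable.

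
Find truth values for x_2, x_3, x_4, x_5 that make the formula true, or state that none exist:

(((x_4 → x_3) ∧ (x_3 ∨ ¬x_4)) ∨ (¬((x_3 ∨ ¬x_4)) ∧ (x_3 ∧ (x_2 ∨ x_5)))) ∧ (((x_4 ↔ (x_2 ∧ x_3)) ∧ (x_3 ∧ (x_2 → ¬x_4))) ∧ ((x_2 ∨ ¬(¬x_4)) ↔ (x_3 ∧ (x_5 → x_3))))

Unsatisfiable

Case x_3 = True: the formula simplifies to ((x_4 ↔ x_2) ∧ (x_2 → ¬x_4)) ∧ (x_2 ∨ ¬(¬x_4)).
  x_4 = True: simplifies to x_2 ∧ ¬x_2.
    x_2 = True: the conjunct ¬x_2 is False.
    x_2 = False: the conjunct x_2 is False.
  x_4 = False: simplifies to ¬x_2 ∧ x_2.
    x_2 = True: the conjunct ¬x_2 is False.
    x_2 = False: the conjunct x_2 is False.
Case x_3 = False: the conjunct x_3 is False.
Both cases fail — unsatisfiable.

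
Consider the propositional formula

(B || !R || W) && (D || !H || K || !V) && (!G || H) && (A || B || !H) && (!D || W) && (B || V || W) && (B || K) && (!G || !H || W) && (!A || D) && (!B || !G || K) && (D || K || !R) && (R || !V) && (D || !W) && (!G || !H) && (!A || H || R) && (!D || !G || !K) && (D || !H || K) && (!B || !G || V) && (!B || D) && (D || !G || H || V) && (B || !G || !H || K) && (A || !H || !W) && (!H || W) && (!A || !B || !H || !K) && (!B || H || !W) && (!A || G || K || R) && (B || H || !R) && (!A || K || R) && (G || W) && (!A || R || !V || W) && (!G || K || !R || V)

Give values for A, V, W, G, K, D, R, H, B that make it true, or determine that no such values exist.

Set A = True.
  then (!A || D) forces D = True.
  then (!D || W) forces W = True.
Set V = True.
  then (R || !V) forces R = True.
Set G = False.
Set K = False.
  then (B || K) forces B = True.
  then (!B || H || !W) forces H = True.
All clauses satisfied.

A=T, V=T, W=T, G=F, K=F, D=T, R=T, H=T, B=T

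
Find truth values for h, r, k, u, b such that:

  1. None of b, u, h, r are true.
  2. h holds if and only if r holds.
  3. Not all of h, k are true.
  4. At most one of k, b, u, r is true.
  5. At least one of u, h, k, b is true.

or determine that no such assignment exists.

h=F; r=F; k=T; u=F; b=F

  (1) {b, u, h, r}: 0 true — none ✓
  (2) h=F, r=F — same ✓
  (3) {h, k}: 1/2 true — not all ✓
  (4) {k, b, u, r}: 1 true — at most one ✓
  (5) {u, h, k, b}: 1 true — at least one ✓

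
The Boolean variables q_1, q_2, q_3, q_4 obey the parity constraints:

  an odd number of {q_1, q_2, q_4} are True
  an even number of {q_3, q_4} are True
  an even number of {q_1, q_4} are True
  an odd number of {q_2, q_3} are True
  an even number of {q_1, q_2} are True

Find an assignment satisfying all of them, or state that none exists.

Unsatisfiable — no assignment works.

Adding constraints 2, 3, 4, 5 mod 2: every variable appears an even number of times on the left, so the left side is 0.
But the right sides sum to 1 (mod 2). 0 ≠ 1 — the system is inconsistent.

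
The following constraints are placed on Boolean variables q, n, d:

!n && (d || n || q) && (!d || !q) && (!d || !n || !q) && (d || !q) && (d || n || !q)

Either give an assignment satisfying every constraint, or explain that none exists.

Unit clause (!n) forces n = False.
Try q = True:
  (!d || !q) forces d = False.
  clause (d || !q) is falsified — backtrack.
So q = False.
  then (d || n || q) forces d = True.
Check each clause:
  (!n): !n holds.
  (d || n || q): d holds.
  (!d || !q): !q holds.
  (!d || !n || !q): !n holds.
  (d || !q): d holds.
  (d || n || !q): d holds.
All clauses satisfied.

q = False, n = False, d = True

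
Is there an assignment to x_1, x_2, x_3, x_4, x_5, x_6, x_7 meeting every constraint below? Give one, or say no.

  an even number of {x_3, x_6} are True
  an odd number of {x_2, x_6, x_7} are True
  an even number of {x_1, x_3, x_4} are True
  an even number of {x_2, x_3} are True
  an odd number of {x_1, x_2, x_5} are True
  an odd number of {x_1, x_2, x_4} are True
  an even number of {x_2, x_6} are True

Unsatisfiable

Adding constraints 3, 4, 6 mod 2: every variable appears an even number of times on the left, so the left side is 0.
But the right sides sum to 1 (mod 2). 0 ≠ 1 — the system is inconsistent.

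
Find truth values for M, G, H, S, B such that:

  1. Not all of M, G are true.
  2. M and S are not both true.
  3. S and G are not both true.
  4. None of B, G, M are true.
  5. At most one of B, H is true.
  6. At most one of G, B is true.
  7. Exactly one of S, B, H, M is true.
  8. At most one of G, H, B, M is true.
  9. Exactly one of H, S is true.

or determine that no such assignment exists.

M = False, G = False, H = True, S = False, B = False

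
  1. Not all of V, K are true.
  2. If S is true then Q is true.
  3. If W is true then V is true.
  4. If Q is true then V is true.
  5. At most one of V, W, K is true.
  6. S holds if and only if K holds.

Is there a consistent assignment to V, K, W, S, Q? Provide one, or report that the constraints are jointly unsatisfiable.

V = True, K = False, W = False, S = False, Q = False

  (1) {V, K}: 1/2 true — not all ✓
  (2) S=F ⇒ Q: vacuous ✓
  (3) W=F ⇒ V: vacuous ✓
  (4) Q=F ⇒ V: vacuous ✓
  (5) {V, W, K}: 1 true — at most one ✓
  (6) S=F, K=F — same ✓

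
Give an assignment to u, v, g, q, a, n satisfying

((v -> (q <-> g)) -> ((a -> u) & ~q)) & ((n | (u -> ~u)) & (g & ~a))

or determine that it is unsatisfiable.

u: True; v: False; g: True; q: False; a: False; n: True

  (v -> (q <-> g)) -> ((a -> u) & ~q) = True
    v -> (q <-> g) = True
      q <-> g = False
    (a -> u) & ~q = True
      a -> u = True
      ~q = True
  (n | (u -> ~u)) & (g & ~a) = True
    n | (u -> ~u) = True
      u -> ~u = False
        ~u = False
    g & ~a = True
      ~a = True
Both conjuncts True, so the formula holds.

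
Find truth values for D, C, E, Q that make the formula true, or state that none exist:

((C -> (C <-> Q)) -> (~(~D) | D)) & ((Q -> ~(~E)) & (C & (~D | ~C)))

D = False, C = True, E = False, Q = False

  (C -> (C <-> Q)) -> (~(~D) | D) = True
    C -> (C <-> Q) = False
      C <-> Q = False
    ~(~D) | D = False
      ~(~D) = False
        ~D = True
  (Q -> ~(~E)) & (C & (~D | ~C)) = True
    Q -> ~(~E) = True
      ~(~E) = False
        ~E = True
    C & (~D | ~C) = True
      ~D | ~C = True
        ~D = True
        ~C = False
Both conjuncts True, so the formula holds.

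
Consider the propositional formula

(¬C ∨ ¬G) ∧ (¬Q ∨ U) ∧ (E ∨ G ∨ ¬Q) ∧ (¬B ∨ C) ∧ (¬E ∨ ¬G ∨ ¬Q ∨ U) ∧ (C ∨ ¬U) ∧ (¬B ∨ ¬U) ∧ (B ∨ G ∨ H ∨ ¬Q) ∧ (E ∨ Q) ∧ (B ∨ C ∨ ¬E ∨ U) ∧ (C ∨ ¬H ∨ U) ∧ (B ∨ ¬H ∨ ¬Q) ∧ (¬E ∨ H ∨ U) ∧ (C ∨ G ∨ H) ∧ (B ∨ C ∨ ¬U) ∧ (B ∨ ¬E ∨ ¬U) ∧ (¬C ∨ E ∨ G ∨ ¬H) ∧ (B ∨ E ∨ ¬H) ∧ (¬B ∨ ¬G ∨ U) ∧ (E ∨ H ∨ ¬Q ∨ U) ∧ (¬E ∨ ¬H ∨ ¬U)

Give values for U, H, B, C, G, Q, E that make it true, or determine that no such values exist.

U = False; H = True; B = False; C = True; G = False; Q = False; E = True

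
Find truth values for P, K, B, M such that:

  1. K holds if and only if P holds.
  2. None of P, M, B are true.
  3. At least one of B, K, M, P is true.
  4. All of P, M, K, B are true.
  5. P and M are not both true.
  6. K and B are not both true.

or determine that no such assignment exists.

Unsatisfiable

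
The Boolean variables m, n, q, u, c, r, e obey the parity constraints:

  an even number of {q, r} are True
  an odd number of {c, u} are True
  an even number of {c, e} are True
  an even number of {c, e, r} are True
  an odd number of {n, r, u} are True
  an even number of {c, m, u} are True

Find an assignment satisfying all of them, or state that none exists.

m = True; n = False; q = False; u = True; c = False; r = False; e = False

{q, r}: 0 true → even ✓
{c, u}: 1 true → odd ✓
{c, e}: 0 true → even ✓
{c, e, r}: 0 true → even ✓
{n, r, u}: 1 true → odd ✓
{c, m, u}: 2 true → even ✓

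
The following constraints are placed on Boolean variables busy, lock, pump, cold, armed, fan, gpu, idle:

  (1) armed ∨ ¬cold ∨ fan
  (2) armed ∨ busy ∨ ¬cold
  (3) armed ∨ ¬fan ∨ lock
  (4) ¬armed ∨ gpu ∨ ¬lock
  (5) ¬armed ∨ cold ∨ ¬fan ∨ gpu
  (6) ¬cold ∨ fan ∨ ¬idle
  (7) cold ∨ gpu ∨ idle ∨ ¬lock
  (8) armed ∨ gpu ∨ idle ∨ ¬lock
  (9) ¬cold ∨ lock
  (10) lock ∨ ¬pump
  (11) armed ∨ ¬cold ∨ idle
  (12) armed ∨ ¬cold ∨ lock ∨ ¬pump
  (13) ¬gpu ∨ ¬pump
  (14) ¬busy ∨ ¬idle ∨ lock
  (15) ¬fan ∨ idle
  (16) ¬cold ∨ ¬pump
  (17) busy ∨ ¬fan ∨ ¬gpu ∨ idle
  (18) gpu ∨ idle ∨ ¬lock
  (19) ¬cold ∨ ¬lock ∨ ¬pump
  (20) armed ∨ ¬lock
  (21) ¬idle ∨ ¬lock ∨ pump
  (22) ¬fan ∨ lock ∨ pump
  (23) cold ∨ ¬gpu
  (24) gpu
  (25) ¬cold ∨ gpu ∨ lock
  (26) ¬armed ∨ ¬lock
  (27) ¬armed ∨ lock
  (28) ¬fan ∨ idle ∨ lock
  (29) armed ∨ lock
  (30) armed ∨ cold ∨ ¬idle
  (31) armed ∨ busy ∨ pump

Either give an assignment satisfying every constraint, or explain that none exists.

UNSATISFIABLE

Case cold = True:
  (¬cold ∨ lock) forces lock = True.
  (¬cold ∨ ¬pump) forces pump = False.
  (armed ∨ ¬lock) forces armed = True.
  Clause (¬armed ∨ ¬lock) is falsified — contradiction.
Case cold = False:
  (cold ∨ ¬gpu) forces gpu = False.
  Clause (gpu) is falsified — contradiction.
Both cases fail, so the formula is unsatisfiable.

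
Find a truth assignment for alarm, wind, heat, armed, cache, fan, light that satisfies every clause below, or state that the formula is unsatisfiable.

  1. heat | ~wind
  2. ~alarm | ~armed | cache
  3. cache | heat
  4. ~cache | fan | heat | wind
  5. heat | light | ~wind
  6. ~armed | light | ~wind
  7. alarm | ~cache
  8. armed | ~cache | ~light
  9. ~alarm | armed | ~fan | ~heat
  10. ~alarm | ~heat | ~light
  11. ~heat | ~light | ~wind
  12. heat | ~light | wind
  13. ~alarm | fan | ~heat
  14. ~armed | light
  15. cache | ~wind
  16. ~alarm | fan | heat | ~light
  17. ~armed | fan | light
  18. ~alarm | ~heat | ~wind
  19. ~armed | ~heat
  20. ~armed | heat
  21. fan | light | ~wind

alarm: False; wind: False; heat: True; armed: False; cache: False; fan: True; light: True

Set alarm = False.
  then (alarm | ~cache) forces cache = False.
  then (cache | ~wind) forces wind = False.
  then (cache | heat) forces heat = True.
  then (~armed | ~heat) forces armed = False.
Set fan = True.
Set light = True.
All clauses satisfied.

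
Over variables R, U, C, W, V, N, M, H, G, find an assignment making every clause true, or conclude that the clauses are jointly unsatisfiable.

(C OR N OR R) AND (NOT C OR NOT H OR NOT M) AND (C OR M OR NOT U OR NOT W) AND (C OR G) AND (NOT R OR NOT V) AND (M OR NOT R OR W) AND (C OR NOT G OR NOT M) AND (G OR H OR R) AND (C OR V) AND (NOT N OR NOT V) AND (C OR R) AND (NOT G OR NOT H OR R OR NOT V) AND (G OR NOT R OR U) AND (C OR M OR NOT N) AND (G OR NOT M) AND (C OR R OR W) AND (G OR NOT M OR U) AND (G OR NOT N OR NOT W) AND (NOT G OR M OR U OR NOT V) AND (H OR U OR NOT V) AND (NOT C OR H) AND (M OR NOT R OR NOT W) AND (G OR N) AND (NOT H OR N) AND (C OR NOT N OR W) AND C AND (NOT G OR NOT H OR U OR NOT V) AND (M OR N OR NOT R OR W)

Unit clause (C) forces C = True.
In (NOT C OR H) only H is left, so H = True.
In (NOT H OR N) only N is left, so N = True.
In (NOT C OR NOT H OR NOT M) only NOT M is left, so M = False.
In (NOT N OR NOT V) only NOT V is left, so V = False.
Try R = True:
  (M OR NOT R OR W) forces W = True.
  clause (M OR NOT R OR NOT W) is falsified — backtrack.
So R = False.
Set U = False.
Set W = True.
  then (G OR NOT N OR NOT W) forces G = True.
All clauses satisfied.

R: False, U: False, C: True, W: True, V: False, N: True, M: False, H: True, G: True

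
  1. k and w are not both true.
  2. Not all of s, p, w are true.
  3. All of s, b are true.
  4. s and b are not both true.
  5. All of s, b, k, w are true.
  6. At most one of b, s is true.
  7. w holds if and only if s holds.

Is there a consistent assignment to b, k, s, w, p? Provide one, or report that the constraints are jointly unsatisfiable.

Case b = True:
  (3) forces s = True.
  Constraint (4) is violated (s=T, b=T) — contradiction.
Case b = False:
  Constraint (3) is violated (b=F) — contradiction.
Both cases fail — unsatisfiable.

Unsatisfiable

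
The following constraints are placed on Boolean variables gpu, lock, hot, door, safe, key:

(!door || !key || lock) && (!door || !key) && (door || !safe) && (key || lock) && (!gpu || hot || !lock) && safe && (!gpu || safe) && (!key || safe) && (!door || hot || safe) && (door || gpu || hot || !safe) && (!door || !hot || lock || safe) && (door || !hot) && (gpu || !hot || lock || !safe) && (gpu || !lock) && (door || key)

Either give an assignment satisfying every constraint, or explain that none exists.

Unit clause (safe) forces safe = True.
In (door || !safe) only door is left, so door = True.
In (!door || !key) only !key is left, so key = False.
In (key || lock) only lock is left, so lock = True.
In (gpu || !lock) only gpu is left, so gpu = True.
In (!gpu || hot || !lock) only hot is left, so hot = True.
All clauses satisfied.

gpu=T, lock=T, hot=T, door=T, safe=T, key=F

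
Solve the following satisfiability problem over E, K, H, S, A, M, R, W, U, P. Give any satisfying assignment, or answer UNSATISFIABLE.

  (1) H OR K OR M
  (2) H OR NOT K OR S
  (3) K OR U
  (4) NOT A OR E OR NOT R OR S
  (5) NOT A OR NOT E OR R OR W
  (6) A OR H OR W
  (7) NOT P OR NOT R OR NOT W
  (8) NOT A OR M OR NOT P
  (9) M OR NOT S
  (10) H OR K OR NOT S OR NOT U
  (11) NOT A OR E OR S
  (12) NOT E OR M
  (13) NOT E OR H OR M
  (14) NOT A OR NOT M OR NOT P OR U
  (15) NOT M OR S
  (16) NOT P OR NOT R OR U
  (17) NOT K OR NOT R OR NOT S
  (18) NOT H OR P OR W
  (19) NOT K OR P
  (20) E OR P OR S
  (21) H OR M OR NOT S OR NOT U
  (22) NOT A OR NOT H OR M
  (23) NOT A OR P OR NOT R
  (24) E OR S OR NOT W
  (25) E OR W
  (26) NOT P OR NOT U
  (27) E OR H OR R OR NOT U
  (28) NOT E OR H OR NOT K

E=F, K=T, H=F, S=T, A=F, M=T, R=F, W=T, U=F, P=T

Set E = False.
  then (E OR W) forces W = True.
  then (E OR S OR NOT W) forces S = True.
  then (M OR NOT S) forces M = True.
Set K = True.
  then (NOT K OR NOT R OR NOT S) forces R = False.
  then (NOT K OR P) forces P = True.
  then (NOT P OR NOT U) forces U = False.
  then (NOT A OR NOT M OR NOT P OR U) forces A = False.
Set H = False.
All clauses satisfied.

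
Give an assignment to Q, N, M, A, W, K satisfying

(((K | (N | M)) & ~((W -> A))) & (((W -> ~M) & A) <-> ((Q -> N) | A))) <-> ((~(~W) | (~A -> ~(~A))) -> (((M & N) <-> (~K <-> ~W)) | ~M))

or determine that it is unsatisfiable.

Q=F, N=T, M=T, A=F, W=T, K=F

  (((K | (N | M)) & ~((W -> A))) & (((W -> ~M) & A) <-> ((Q -> N) | A))) <-> ((~(~W) | (~A -> ~(~A))) -> (((M & N) <-> (~K <-> ~W)) | ~M)) = True
    ((K | (N | M)) & ~((W -> A))) & (((W -> ~M) & A) <-> ((Q -> N) | A)) = False
      (K | (N | M)) & ~((W -> A)) = True
        K | (N | M) = True
          N | M = True
        ~((W -> A)) = True
          W -> A = False
      ((W -> ~M) & A) <-> ((Q -> N) | A) = False
        (W -> ~M) & A = False
          W -> ~M = False
            ~M = False
        (Q -> N) | A = True
          Q -> N = True
    (~(~W) | (~A -> ~(~A))) -> (((M & N) <-> (~K <-> ~W)) | ~M) = False
      ~(~W) | (~A -> ~(~A)) = True
        ~(~W) = True
          ~W = False
        ~A -> ~(~A) = False
          ~A = True
          ~(~A) = False
            ~A = True
      ((M & N) <-> (~K <-> ~W)) | ~M = False
        (M & N) <-> (~K <-> ~W) = False
          M & N = True
          ~K <-> ~W = False
            ~K = True
            ~W = False
        ~M = False
The formula evaluates to True.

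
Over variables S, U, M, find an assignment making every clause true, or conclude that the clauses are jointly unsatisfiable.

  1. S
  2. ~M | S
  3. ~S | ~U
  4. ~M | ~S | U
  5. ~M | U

S = True, U = False, M = False

Unit clause (S) forces S = True.
In (~S | ~U) only ~U is left, so U = False.
In (~M | ~S | U) only ~M is left, so M = False.
All clauses satisfied.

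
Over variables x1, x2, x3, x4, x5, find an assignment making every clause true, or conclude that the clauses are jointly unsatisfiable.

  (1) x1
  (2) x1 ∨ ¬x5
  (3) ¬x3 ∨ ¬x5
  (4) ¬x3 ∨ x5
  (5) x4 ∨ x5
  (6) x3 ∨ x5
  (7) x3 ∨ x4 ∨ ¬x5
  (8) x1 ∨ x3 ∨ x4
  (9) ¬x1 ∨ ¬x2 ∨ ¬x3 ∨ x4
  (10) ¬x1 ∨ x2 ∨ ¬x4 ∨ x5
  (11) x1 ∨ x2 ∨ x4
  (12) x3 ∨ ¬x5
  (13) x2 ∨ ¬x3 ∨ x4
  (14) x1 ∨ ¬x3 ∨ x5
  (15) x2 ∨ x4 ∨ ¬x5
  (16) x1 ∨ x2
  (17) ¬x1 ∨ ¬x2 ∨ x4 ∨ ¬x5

Case x3 = True:
  (x1) forces x1 = True.
  (¬x3 ∨ ¬x5) forces x5 = False.
  Clause (¬x3 ∨ x5) is falsified — contradiction.
Case x3 = False:
  (x1) forces x1 = True.
  (x3 ∨ x5) forces x5 = True.
  Clause (x3 ∨ ¬x5) is falsified — contradiction.
Both cases fail, so the formula is unsatisfiable.

The formula is unsatisfiable.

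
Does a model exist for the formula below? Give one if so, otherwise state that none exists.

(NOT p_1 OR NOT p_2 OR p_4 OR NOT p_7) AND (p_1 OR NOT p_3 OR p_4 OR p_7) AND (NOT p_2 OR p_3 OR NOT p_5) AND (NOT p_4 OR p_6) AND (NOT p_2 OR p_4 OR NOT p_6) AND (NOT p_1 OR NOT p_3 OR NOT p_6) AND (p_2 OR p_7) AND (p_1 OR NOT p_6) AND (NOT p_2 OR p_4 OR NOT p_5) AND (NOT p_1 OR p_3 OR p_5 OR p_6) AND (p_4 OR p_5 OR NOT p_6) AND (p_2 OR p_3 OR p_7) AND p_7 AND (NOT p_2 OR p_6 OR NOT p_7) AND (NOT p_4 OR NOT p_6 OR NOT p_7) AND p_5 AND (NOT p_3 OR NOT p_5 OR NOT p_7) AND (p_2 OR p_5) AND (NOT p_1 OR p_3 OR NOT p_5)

Unit clause (p_7) forces p_7 = True.
Unit clause (p_5) forces p_5 = True.
In (NOT p_3 OR NOT p_5 OR NOT p_7) only NOT p_3 is left, so p_3 = False.
In (NOT p_1 OR p_3 OR NOT p_5) only NOT p_1 is left, so p_1 = False.
In (NOT p_2 OR p_3 OR NOT p_5) only NOT p_2 is left, so p_2 = False.
In (p_1 OR NOT p_6) only NOT p_6 is left, so p_6 = False.
In (NOT p_4 OR p_6) only NOT p_4 is left, so p_4 = False.
All clauses satisfied.

p_1: False; p_2: False; p_3: False; p_4: False; p_5: True; p_6: False; p_7: True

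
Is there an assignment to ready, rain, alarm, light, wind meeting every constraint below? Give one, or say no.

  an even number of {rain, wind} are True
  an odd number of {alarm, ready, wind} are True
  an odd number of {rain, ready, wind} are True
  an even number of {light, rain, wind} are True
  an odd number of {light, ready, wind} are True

ready=T; rain=F; alarm=F; light=F; wind=F

{rain, wind}: 0 true → even ✓
{alarm, ready, wind}: 1 true → odd ✓
{rain, ready, wind}: 1 true → odd ✓
{light, rain, wind}: 0 true → even ✓
{light, ready, wind}: 1 true → odd ✓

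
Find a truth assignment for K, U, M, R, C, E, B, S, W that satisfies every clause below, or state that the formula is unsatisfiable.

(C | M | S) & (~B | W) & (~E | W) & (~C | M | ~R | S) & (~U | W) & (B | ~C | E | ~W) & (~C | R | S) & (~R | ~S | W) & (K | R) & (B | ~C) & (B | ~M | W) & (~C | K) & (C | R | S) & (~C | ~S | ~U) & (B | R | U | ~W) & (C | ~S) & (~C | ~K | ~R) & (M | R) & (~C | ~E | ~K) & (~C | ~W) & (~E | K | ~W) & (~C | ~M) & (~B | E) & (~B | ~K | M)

K = True, U = True, M = True, R = True, C = False, E = True, B = False, S = False, W = True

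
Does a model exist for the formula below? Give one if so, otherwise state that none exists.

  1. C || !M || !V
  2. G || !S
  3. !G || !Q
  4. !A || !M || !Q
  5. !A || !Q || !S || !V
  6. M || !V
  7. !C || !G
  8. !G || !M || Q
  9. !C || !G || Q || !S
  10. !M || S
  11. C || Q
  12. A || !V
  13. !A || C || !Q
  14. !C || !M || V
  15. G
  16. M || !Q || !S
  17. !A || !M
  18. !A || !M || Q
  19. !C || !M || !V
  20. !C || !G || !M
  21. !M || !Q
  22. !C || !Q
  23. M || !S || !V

Unsatisfiable

Case G = True:
  (!G || !Q) forces Q = False.
  (!C || !G) forces C = False.
  Clause (C || Q) is falsified — contradiction.
Case G = False:
  Clause (G) is falsified — contradiction.
Both cases fail, so the formula is unsatisfiable.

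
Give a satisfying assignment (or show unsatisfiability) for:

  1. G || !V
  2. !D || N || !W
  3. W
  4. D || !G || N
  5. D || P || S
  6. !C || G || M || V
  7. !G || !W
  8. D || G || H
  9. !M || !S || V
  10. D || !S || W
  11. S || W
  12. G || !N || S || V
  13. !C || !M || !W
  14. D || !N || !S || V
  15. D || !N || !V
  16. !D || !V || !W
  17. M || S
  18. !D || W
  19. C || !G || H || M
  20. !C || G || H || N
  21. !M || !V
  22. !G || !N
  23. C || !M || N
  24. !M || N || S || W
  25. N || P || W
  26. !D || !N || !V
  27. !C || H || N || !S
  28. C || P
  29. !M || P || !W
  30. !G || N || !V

C = False, N = True, G = False, S = True, V = False, M = False, D = True, H = True, W = True, P = True

Unit clause (W) forces W = True.
In (!G || !W) only !G is left, so G = False.
In (G || !V) only !V is left, so V = False.
Set C = False.
  then (C || P) forces P = True.
Set N = True.
  then (G || !N || S || V) forces S = True.
  then (D || !N || !S || V) forces D = True.
  then (!M || !S || V) forces M = False.
Set H = True.
All clauses satisfied.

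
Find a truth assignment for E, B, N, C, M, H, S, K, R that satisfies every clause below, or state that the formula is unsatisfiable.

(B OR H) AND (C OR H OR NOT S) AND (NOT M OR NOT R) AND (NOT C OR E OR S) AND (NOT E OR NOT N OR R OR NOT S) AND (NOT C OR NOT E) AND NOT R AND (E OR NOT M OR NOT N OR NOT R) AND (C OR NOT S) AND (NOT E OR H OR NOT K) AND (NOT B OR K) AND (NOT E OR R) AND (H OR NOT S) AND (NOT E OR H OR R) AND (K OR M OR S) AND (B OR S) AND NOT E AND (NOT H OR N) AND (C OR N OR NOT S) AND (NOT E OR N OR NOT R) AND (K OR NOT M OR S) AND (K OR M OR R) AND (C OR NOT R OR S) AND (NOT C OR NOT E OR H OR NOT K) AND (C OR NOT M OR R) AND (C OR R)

Unit clause (NOT R) forces R = False.
In (NOT E OR R) only NOT E is left, so E = False.
In (C OR R) only C is left, so C = True.
In (NOT C OR E OR S) only S is left, so S = True.
In (H OR NOT S) only H is left, so H = True.
In (NOT H OR N) only N is left, so N = True.
Set B = False.
Set M = True.
Set K = True.
All clauses satisfied.

E: False, B: False, N: True, C: True, M: True, H: True, S: True, K: True, R: False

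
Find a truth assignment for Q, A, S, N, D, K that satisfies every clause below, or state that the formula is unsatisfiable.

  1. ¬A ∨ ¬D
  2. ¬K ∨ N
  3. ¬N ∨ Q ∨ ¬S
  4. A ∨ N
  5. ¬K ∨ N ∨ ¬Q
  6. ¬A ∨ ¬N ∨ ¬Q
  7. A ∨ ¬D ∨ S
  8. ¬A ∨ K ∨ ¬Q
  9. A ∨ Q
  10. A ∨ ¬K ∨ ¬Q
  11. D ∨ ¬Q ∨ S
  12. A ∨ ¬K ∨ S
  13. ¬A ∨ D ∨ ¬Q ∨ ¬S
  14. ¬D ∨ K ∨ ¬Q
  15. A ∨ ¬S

Q = False; A = True; S = False; N = False; D = False; K = False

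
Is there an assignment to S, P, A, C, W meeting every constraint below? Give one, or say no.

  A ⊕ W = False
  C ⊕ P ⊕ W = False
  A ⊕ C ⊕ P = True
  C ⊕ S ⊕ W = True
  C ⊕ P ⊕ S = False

Adding constraints 1, 2, 3 mod 2: every variable appears an even number of times on the left, so the left side is 0.
But the right sides sum to 1 (mod 2). 0 ≠ 1 — the system is inconsistent.

The formula is unsatisfiable.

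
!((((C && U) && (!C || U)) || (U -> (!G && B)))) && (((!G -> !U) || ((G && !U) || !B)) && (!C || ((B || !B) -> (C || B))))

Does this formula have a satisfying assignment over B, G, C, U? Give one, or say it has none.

B = False; G = False; C = False; U = True

  !((((C && U) && (!C || U)) || (U -> (!G && B)))) = True
    ((C && U) && (!C || U)) || (U -> (!G && B)) = False
      (C && U) && (!C || U) = False
        C && U = False
        !C || U = True
          !C = True
      U -> (!G && B) = False
        !G && B = False
          !G = True
  ((!G -> !U) || ((G && !U) || !B)) && (!C || ((B || !B) -> (C || B))) = True
    (!G -> !U) || ((G && !U) || !B) = True
      !G -> !U = False
        !G = True
        !U = False
      (G && !U) || !B = True
        G && !U = False
          !U = False
        !B = True
    !C || ((B || !B) -> (C || B)) = True
      !C = True
      (B || !B) -> (C || B) = False
        B || !B = True
          !B = True
        C || B = False
Both conjuncts True, so the formula holds.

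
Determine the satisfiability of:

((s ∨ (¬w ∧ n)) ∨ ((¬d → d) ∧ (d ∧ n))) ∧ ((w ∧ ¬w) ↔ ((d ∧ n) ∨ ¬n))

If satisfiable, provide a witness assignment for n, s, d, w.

n: True; s: False; d: False; w: False

  (s ∨ (¬w ∧ n)) ∨ ((¬d → d) ∧ (d ∧ n)) = True
    s ∨ (¬w ∧ n) = True
      ¬w ∧ n = True
        ¬w = True
    (¬d → d) ∧ (d ∧ n) = False
      ¬d → d = False
        ¬d = True
      d ∧ n = False
  (w ∧ ¬w) ↔ ((d ∧ n) ∨ ¬n) = True
    w ∧ ¬w = False
      ¬w = True
    (d ∧ n) ∨ ¬n = False
      d ∧ n = False
      ¬n = False
Both conjuncts True, so the formula holds.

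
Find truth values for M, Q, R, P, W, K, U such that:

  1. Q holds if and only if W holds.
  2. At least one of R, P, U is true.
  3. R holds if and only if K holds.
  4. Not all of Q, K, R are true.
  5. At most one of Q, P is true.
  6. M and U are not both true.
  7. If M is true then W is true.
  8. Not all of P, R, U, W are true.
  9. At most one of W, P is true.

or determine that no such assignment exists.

M = False, Q = False, R = False, P = False, W = False, K = False, U = True

  (1) Q=F, W=F — same ✓
  (2) {R, P, U}: 1 true — at least one ✓
  (3) R=F, K=F — same ✓
  (4) {Q, K, R}: 0/3 true — not all ✓
  (5) {Q, P}: 0 true — at most one ✓
  (6) M=F, U=T — not both ✓
  (7) M=F ⇒ W: vacuous ✓
  (8) {P, R, U, W}: 1/4 true — not all ✓
  (9) {W, P}: 0 true — at most one ✓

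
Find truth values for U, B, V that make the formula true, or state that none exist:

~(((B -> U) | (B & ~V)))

U = False; B = True; V = True

  ~(((B -> U) | (B & ~V))) = True
    (B -> U) | (B & ~V) = False
      B -> U = False
      B & ~V = False
        ~V = False
The formula evaluates to True.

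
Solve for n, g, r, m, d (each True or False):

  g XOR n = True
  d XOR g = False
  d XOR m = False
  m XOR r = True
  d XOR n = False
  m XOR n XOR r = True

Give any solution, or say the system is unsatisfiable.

Unsatisfiable — no assignment works.

Adding constraints 1, 2, 5 mod 2: every variable appears an even number of times on the left, so the left side is 0.
But the right sides sum to 1 (mod 2). 0 ≠ 1 — the system is inconsistent.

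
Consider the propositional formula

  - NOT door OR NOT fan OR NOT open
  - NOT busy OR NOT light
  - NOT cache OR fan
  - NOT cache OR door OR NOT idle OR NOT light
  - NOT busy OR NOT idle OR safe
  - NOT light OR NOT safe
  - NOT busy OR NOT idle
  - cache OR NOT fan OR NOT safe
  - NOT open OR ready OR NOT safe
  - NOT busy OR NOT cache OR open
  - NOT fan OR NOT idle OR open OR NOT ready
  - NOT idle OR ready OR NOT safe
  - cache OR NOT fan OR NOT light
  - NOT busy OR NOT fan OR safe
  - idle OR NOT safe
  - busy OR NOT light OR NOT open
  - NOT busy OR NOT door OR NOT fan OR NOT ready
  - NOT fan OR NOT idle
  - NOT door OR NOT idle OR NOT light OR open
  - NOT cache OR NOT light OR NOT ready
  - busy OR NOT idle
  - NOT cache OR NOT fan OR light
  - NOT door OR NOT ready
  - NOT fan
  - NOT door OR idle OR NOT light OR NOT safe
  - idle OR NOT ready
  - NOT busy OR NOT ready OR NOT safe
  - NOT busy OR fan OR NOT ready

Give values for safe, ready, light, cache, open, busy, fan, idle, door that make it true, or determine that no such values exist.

Unit clause (NOT fan) forces fan = False.
In (NOT cache OR fan) only NOT cache is left, so cache = False.
Try safe = True:
  (NOT light OR NOT safe) forces light = False.
  (idle OR NOT safe) forces idle = True.
  (NOT busy OR NOT idle) forces busy = False.
  clause (busy OR NOT idle) is falsified — backtrack.
So safe = False.
Set ready = False.
Set light = False.
Set open = True.
Set busy = True.
  then (NOT busy OR NOT idle OR safe) forces idle = False.
Set door = False.
All clauses satisfied.

safe: False; ready: False; light: False; cache: False; open: True; busy: True; fan: False; idle: False; door: False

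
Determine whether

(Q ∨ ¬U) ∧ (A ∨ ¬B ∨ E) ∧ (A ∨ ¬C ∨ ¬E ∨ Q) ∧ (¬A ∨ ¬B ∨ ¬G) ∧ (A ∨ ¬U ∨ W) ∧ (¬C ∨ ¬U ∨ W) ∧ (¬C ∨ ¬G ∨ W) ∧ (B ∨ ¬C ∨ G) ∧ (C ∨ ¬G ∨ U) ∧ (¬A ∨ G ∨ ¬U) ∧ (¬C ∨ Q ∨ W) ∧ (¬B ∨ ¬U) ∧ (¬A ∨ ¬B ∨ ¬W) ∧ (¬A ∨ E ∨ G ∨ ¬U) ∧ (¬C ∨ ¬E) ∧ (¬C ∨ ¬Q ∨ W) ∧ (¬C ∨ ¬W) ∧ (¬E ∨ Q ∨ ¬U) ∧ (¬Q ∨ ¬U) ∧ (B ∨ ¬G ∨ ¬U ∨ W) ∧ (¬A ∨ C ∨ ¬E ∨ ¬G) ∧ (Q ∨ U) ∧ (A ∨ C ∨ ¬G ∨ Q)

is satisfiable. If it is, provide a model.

Set E = True.
  then (¬C ∨ ¬E) forces C = False.
Try G = True:
  (C ∨ ¬G ∨ U) forces U = True.
  (Q ∨ ¬U) forces Q = True.
  clause (¬Q ∨ ¬U) is falsified — backtrack.
So G = False.
Set W = True.
Set B = True.
  then (¬B ∨ ¬U) forces U = False.
  then (¬A ∨ ¬B ∨ ¬W) forces A = False.
  then (Q ∨ U) forces Q = True.
All clauses satisfied.

E=T; G=F; W=T; B=T; A=F; U=F; C=F; Q=T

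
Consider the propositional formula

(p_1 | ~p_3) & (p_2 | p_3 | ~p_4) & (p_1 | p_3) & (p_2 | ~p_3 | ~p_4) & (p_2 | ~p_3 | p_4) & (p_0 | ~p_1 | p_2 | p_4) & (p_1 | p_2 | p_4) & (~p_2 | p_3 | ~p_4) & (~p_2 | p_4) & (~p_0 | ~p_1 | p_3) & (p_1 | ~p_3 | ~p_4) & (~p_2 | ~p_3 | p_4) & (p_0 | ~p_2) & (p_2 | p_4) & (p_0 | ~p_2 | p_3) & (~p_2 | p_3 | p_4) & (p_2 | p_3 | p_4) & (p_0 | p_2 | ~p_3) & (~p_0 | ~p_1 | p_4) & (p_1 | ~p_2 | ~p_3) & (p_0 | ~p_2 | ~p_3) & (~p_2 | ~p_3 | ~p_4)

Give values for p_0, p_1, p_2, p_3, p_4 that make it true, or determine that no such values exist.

Case p_2 = True:
  (~p_2 | p_4) forces p_4 = True.
  (~p_2 | p_3 | ~p_4) forces p_3 = True.
  Clause (~p_2 | ~p_3 | ~p_4) is falsified — contradiction.
Case p_2 = False:
  (p_2 | p_4) forces p_4 = True.
  (p_2 | p_3 | ~p_4) forces p_3 = True.
  Clause (p_2 | ~p_3 | ~p_4) is falsified — contradiction.
Both cases fail, so the formula is unsatisfiable.

UNSATISFIABLE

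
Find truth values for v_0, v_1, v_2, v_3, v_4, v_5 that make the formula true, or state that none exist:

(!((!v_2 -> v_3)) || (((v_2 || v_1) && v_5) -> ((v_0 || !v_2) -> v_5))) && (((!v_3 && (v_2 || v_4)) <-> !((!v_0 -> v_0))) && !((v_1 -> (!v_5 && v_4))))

v_0: False, v_1: True, v_2: True, v_3: False, v_4: False, v_5: False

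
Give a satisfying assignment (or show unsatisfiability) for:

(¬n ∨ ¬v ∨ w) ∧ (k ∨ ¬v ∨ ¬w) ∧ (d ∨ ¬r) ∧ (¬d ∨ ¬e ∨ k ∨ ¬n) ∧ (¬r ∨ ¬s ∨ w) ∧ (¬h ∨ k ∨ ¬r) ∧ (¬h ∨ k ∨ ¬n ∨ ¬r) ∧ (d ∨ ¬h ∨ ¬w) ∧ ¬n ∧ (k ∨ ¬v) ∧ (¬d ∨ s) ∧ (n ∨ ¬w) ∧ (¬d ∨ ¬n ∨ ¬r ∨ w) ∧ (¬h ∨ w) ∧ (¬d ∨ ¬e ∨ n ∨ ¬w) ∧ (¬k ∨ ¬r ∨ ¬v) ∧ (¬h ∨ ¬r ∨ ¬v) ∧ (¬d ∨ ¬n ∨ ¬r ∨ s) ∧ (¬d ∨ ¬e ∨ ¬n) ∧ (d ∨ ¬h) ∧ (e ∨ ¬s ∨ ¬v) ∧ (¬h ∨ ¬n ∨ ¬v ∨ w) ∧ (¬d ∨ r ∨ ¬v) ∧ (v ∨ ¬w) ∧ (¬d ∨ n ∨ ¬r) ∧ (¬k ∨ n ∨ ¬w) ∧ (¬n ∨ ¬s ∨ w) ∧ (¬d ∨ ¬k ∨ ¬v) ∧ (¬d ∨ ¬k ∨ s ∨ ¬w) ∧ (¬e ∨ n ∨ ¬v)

e = False, w = False, r = False, h = False, v = False, n = False, d = False, k = False, s = False

Unit clause (¬n) forces n = False.
In (n ∨ ¬w) only ¬w is left, so w = False.
In (¬h ∨ w) only ¬h is left, so h = False.
Set e = False.
Set r = False.
Set v = False.
Set d = False.
Set k = False.
Set s = False.
All clauses satisfied.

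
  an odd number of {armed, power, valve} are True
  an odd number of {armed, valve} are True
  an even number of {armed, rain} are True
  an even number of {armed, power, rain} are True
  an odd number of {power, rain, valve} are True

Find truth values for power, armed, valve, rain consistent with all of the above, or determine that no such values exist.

power = False, armed = False, valve = True, rain = False

{armed, power, valve}: 1 true → odd ✓
{armed, valve}: 1 true → odd ✓
{armed, rain}: 0 true → even ✓
{armed, power, rain}: 0 true → even ✓
{power, rain, valve}: 1 true → odd ✓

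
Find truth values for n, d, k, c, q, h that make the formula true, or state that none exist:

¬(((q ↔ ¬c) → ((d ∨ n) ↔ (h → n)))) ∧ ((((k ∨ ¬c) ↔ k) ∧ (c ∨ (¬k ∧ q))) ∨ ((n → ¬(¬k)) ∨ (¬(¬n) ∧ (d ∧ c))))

n = False, d = True, k = True, c = False, q = True, h = True

  ¬(((q ↔ ¬c) → ((d ∨ n) ↔ (h → n)))) = True
    (q ↔ ¬c) → ((d ∨ n) ↔ (h → n)) = False
      q ↔ ¬c = True
        ¬c = True
      (d ∨ n) ↔ (h → n) = False
        d ∨ n = True
        h → n = False
  (((k ∨ ¬c) ↔ k) ∧ (c ∨ (¬k ∧ q))) ∨ ((n → ¬(¬k)) ∨ (¬(¬n) ∧ (d ∧ c))) = True
    ((k ∨ ¬c) ↔ k) ∧ (c ∨ (¬k ∧ q)) = False
      (k ∨ ¬c) ↔ k = True
        k ∨ ¬c = True
          ¬c = True
      c ∨ (¬k ∧ q) = False
        ¬k ∧ q = False
          ¬k = False
    (n → ¬(¬k)) ∨ (¬(¬n) ∧ (d ∧ c)) = True
      n → ¬(¬k) = True
        ¬(¬k) = True
          ¬k = False
      ¬(¬n) ∧ (d ∧ c) = False
        ¬(¬n) = False
          ¬n = True
        d ∧ c = False
Both conjuncts True, so the formula holds.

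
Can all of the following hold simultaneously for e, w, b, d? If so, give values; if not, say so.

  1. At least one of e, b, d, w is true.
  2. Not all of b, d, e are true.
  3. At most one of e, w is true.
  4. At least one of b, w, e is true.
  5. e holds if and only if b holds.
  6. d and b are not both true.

e = False, w = True, b = False, d = False

  (1) {e, b, d, w}: 1 true — at least one ✓
  (2) {b, d, e}: 0/3 true — not all ✓
  (3) {e, w}: 1 true — at most one ✓
  (4) {b, w, e}: 1 true — at least one ✓
  (5) e=F, b=F — same ✓
  (6) d=F, b=F — not both ✓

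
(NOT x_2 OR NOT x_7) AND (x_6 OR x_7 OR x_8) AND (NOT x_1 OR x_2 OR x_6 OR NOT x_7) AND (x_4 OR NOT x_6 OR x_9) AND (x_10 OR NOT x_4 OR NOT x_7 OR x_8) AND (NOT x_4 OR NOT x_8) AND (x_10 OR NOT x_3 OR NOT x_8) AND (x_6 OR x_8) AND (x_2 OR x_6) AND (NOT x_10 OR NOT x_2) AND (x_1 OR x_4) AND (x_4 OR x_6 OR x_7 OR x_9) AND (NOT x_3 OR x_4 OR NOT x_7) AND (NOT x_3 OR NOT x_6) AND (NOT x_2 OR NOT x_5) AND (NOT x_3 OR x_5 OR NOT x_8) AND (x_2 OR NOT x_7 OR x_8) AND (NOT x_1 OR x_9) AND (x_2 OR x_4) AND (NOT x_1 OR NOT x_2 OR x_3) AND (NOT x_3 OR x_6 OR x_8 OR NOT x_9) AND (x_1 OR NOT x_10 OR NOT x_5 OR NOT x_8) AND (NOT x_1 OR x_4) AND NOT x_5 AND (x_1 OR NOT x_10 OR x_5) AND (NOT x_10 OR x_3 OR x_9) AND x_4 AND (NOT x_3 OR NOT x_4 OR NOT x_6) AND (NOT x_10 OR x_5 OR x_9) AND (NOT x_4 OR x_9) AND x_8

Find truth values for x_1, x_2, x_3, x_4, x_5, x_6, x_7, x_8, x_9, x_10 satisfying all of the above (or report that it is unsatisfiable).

Unsatisfiable — no assignment works.

Case x_4 = True:
  (NOT x_4 OR NOT x_8) forces x_8 = False.
  Clause (x_8) is falsified — contradiction.
Case x_4 = False:
  Clause (x_4) is falsified — contradiction.
Both cases fail, so the formula is unsatisfiable.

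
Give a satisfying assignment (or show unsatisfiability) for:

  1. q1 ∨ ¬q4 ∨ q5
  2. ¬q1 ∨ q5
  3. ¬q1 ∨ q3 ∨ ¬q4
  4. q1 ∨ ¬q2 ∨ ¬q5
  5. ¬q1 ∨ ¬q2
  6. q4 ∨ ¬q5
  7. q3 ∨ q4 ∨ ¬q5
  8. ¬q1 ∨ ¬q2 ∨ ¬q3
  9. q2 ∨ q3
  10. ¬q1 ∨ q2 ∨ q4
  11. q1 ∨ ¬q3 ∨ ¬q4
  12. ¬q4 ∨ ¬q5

Try q1 = True:
  (¬q1 ∨ q5) forces q5 = True.
  (¬q1 ∨ ¬q2) forces q2 = False.
  (q4 ∨ ¬q5) forces q4 = True.
  clause (¬q4 ∨ ¬q5) is falsified — backtrack.
So q1 = False.
Set q2 = True.
  then (q1 ∨ ¬q2 ∨ ¬q5) forces q5 = False.
  then (q1 ∨ ¬q4 ∨ q5) forces q4 = False.
Set q3 = True.
All clauses satisfied.

q1 = False, q2 = True, q3 = True, q4 = False, q5 = False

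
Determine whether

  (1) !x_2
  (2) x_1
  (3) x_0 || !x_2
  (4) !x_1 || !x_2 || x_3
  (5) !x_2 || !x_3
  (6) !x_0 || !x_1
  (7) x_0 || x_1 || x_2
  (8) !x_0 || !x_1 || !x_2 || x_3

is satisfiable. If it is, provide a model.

x_0 = False; x_1 = True; x_2 = False; x_3 = True

Unit clause (!x_2) forces x_2 = False.
Unit clause (x_1) forces x_1 = True.
In (!x_0 || !x_1) only !x_0 is left, so x_0 = False.
Set x_3 = True.
All clauses satisfied.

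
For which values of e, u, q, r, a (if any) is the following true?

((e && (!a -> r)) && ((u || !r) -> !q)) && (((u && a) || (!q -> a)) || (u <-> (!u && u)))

e = True, u = False, q = False, r = True, a = False

  (e && (!a -> r)) && ((u || !r) -> !q) = True
    e && (!a -> r) = True
      !a -> r = True
        !a = True
    (u || !r) -> !q = True
      u || !r = False
        !r = False
      !q = True
  ((u && a) || (!q -> a)) || (u <-> (!u && u)) = True
    (u && a) || (!q -> a) = False
      u && a = False
      !q -> a = False
        !q = True
    u <-> (!u && u) = True
      !u && u = False
        !u = True
Both conjuncts True, so the formula holds.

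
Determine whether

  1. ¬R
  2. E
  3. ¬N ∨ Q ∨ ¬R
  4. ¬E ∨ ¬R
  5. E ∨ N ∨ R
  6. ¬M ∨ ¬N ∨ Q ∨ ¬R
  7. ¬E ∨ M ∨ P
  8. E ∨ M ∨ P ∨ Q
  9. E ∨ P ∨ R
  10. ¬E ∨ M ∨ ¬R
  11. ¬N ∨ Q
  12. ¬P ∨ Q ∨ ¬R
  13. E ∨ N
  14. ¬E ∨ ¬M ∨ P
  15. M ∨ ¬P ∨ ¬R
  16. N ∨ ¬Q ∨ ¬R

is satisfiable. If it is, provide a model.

Unit clause (¬R) forces R = False.
Unit clause (E) forces E = True.
Set N = False.
Set M = False.
  then (¬E ∨ M ∨ P) forces P = True.
Set Q = False.
All clauses satisfied.

E = True, N = False, M = False, P = True, R = False, Q = False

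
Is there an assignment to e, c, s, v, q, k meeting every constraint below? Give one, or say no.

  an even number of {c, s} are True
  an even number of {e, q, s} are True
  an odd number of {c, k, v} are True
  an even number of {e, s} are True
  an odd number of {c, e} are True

Unsatisfiable — no assignment works.

Adding constraints 1, 4, 5 mod 2: every variable appears an even number of times on the left, so the left side is 0.
But the right sides sum to 1 (mod 2). 0 ≠ 1 — the system is inconsistent.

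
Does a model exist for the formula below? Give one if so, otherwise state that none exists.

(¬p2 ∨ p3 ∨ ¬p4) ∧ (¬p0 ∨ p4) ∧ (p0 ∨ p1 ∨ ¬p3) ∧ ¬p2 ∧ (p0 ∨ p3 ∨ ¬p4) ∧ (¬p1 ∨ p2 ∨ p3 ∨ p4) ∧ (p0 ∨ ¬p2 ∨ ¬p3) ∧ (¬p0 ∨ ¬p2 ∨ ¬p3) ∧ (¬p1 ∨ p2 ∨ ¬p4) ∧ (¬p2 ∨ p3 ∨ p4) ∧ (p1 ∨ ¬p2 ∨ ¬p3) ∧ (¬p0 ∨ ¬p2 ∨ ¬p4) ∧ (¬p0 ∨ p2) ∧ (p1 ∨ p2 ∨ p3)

p0 = False, p1 = True, p2 = False, p3 = True, p4 = False

Unit clause (¬p2) forces p2 = False.
In (¬p0 ∨ p2) only ¬p0 is left, so p0 = False.
Try p1 = False:
  (p0 ∨ p1 ∨ ¬p3) forces p3 = False.
  clause (p1 ∨ p2 ∨ p3) is falsified — backtrack.
So p1 = True.
  then (¬p1 ∨ p2 ∨ ¬p4) forces p4 = False.
  then (¬p1 ∨ p2 ∨ p3 ∨ p4) forces p3 = True.
All clauses satisfied.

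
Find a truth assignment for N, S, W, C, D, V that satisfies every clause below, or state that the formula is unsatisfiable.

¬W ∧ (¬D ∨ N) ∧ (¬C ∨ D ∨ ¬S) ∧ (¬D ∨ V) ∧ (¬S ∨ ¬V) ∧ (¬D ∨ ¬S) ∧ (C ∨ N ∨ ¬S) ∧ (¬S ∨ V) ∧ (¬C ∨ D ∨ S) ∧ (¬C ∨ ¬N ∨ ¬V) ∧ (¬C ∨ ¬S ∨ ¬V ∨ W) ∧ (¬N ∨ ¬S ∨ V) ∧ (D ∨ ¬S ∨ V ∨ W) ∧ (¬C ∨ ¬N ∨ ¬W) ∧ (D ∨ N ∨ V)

N: False, S: False, W: False, C: False, D: False, V: True

Unit clause (¬W) forces W = False.
Set N = False.
  then (¬D ∨ N) forces D = False.
  then (D ∨ N ∨ V) forces V = True.
  then (¬S ∨ ¬V) forces S = False.
  then (¬C ∨ D ∨ S) forces C = False.
All clauses satisfied.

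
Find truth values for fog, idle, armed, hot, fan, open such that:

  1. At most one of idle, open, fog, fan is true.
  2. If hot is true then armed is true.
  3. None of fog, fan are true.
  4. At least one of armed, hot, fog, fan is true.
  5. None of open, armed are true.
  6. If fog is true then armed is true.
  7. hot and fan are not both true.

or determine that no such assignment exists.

Case armed = True:
  Constraint (5) is violated (armed=T) — contradiction.
Case armed = False:
  (2) with armed=F forces hot = False.
  (3) forces fog = False.
  (3) forces fan = False.
  Constraint (4) is violated (armed=F, hot=F, fog=F, fan=F) — contradiction.
Both cases fail — unsatisfiable.

UNSATISFIABLE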